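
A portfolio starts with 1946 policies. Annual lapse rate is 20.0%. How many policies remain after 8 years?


remaining = initial * (1 - lapse)^years
= 1946 * (1 - 0.2)^8
= 1946 * 0.167772
= 326.4846


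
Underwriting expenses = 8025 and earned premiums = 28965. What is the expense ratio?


Expense ratio = expenses / premiums
= 8025 / 28965
= 0.2771


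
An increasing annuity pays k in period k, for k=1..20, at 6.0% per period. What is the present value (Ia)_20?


(Ia)_n = sum_{k=1}^{n} k * v^k, v = 1/(1+i)
v = 0.943396
Sum computed term by term:
(Ia)_20 = 98.7004


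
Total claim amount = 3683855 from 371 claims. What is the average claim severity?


severity = total / number
= 3683855 / 371
= 9929.5283


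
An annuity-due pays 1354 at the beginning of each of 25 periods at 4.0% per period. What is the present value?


PV_due = PMT * (1-(1+i)^(-n))/i * (1+i)
PV_immediate = 21152.2962
PV_due = 21152.2962 * 1.04
= 21998.3881


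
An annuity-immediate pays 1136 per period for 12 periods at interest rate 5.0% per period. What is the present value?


PV = PMT * (1 - (1+i)^(-n)) / i
= 1136 * (1 - (1+0.05)^(-12)) / 0.05
= 1136 * (1 - 0.556837) / 0.05
= 1136 * 8.863252
= 10068.6539


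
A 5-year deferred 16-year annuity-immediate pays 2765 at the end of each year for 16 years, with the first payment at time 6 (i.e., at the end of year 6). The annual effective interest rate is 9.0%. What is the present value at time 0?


PV at time 5 of the 16-year annuity-immediate:
a_n = 2765 * (1-(1+0.09)^(-16))/0.09 = 22984.2234
Discount back 5 years to time 0:
PV = 22984.2234 * (1+0.09)^(-5)
= 22984.2234 * 0.649931
= 14938.1682


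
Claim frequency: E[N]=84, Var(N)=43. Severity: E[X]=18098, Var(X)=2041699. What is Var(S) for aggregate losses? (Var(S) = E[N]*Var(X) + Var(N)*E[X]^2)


Var(S) = E[N]*Var(X) + Var(N)*E[X]^2
= 84*2041699 + 43*18098^2
= 171502716 + 14084116972
= 1.4256e+10


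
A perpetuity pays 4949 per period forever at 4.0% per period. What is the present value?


PV = PMT / i
= 4949 / 0.04
= 123725.0


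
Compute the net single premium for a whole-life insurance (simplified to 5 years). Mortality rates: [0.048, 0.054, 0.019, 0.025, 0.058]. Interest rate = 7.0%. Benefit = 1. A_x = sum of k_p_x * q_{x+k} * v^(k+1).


v = 0.934579
Year 0: k_p_x=1.0, q=0.048, term=0.04486
Year 1: k_p_x=0.952, q=0.054, term=0.044902
Year 2: k_p_x=0.900592, q=0.019, term=0.013968
Year 3: k_p_x=0.883481, q=0.025, term=0.01685
Year 4: k_p_x=0.861394, q=0.058, term=0.035621
A_x = 0.1562


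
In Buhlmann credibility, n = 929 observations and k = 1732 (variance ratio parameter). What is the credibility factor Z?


Z = n / (n + k)
= 929 / (929 + 1732)
= 929 / 2661
= 0.3491


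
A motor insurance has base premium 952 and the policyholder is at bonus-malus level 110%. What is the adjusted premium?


adjusted = base * BM_level / 100
= 952 * 110 / 100
= 952 * 1.1
= 1047.2


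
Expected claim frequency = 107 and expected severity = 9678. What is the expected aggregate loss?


E[S] = E[N] * E[X]
= 107 * 9678
= 1.0355e+06


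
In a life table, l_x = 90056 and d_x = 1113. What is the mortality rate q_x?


q_x = d_x / l_x
= 1113 / 90056
= 0.0124


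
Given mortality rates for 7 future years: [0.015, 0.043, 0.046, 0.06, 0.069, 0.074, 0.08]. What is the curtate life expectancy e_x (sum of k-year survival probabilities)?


e_x = sum_{k=1}^{n} k_p_x
k_p_x values:
  1_p_x = 0.985
  2_p_x = 0.942645
  3_p_x = 0.899283
  4_p_x = 0.845326
  5_p_x = 0.786999
  6_p_x = 0.728761
  7_p_x = 0.67046
e_x = 5.8585


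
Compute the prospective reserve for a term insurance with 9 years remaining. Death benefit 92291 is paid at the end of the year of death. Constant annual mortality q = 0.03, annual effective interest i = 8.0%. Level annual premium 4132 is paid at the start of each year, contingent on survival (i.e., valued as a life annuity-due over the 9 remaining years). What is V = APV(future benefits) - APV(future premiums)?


v = 1/(1+i) = 0.925926
APV(future benefits) per unit = sum_{k=0}^{8} k_p_x * q * v^(k+1) = 0.169008
APV(future benefits) = 92291 * 0.169008 = 15597.8971
Life annuity-due factor ä_{x:9} = sum_{k=0}^{8} k_p_x * v^k = 6.08428
APV(future premiums) = 4132 * 6.08428 = 25140.2455
V = 15597.8971 - 25140.2455
= -9542.3483


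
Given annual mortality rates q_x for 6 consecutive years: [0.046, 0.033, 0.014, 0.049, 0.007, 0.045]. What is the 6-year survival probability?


p_k = 1 - q_k for each year
Survival = product of (1 - q_k)
= 0.954 * 0.967 * 0.986 * 0.951 * 0.993 * 0.955
= 0.8203


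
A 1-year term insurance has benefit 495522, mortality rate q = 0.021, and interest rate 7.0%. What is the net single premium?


NSP = benefit * q * v
v = 1/(1+i) = 0.934579
NSP = 495522 * 0.021 * 0.934579
= 9725.1981


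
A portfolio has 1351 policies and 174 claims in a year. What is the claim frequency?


frequency = claims / policies
= 174 / 1351
= 0.1288


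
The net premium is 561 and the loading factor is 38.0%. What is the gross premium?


Gross = net * (1 + loading)
= 561 * (1 + 0.38)
= 561 * 1.38
= 774.18


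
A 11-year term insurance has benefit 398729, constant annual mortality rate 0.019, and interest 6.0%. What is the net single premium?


NSP = benefit * sum_{k=0}^{n-1} k_p_x * q * v^(k+1)
With constant q=0.019, v=0.943396
Sum = 0.137913
NSP = 398729 * 0.137913
= 54989.7289


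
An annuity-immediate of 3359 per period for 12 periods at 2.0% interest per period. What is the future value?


FV = PMT * ((1+i)^n - 1) / i
= 3359 * ((1.02)^12 - 1) / 0.02
= 3359 * (1.268242 - 1) / 0.02
= 45051.2094


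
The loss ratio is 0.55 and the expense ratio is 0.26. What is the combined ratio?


Combined ratio = loss ratio + expense ratio
= 0.55 + 0.26
= 0.81


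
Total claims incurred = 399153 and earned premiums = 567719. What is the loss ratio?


Loss ratio = claims / premiums
= 399153 / 567719
= 0.7031


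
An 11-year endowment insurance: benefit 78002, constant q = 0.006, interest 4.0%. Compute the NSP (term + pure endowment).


Term component = 3988.5622
Pure endowment = 11_p_x * v^11 * benefit = 0.935945 * 0.649581 * 78002 = 47423.023
NSP = 51411.5852


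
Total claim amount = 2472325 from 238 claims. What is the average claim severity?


severity = total / number
= 2472325 / 238
= 10387.9202


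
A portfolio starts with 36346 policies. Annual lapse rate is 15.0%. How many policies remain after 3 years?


remaining = initial * (1 - lapse)^years
= 36346 * (1 - 0.15)^3
= 36346 * 0.614125
= 22320.9872


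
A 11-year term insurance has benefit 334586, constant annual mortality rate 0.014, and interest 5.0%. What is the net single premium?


NSP = benefit * sum_{k=0}^{n-1} k_p_x * q * v^(k+1)
With constant q=0.014, v=0.952381
Sum = 0.109225
NSP = 334586 * 0.109225
= 36545.2761


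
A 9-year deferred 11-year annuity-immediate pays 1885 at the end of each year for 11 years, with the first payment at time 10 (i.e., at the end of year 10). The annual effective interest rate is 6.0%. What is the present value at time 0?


PV at time 9 of the 11-year annuity-immediate:
a_n = 1885 * (1-(1+0.06)^(-11))/0.06 = 14866.7586
Discount back 9 years to time 0:
PV = 14866.7586 * (1+0.06)^(-9)
= 14866.7586 * 0.591898
= 8799.6116


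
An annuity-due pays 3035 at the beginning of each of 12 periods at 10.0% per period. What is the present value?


PV_due = PMT * (1-(1+i)^(-n))/i * (1+i)
PV_immediate = 20679.5547
PV_due = 20679.5547 * 1.1
= 22747.5102


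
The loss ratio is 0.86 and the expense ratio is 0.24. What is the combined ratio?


Combined ratio = loss ratio + expense ratio
= 0.86 + 0.24
= 1.1


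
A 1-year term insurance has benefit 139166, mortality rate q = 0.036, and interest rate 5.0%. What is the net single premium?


NSP = benefit * q * v
v = 1/(1+i) = 0.952381
NSP = 139166 * 0.036 * 0.952381
= 4771.4057


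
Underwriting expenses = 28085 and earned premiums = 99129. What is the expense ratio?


Expense ratio = expenses / premiums
= 28085 / 99129
= 0.2833


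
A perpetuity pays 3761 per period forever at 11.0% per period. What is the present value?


PV = PMT / i
= 3761 / 0.11
= 34190.9091


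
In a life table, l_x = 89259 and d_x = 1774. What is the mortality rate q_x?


q_x = d_x / l_x
= 1774 / 89259
= 0.0199


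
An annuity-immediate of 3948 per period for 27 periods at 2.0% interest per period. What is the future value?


FV = PMT * ((1+i)^n - 1) / i
= 3948 * ((1.02)^27 - 1) / 0.02
= 3948 * (1.706886 - 1) / 0.02
= 139539.3905


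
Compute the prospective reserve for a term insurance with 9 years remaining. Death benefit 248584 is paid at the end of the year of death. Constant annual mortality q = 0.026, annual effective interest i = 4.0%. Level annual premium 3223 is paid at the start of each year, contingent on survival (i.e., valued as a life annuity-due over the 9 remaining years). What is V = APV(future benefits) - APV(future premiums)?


v = 1/(1+i) = 0.961538
APV(future benefits) per unit = sum_{k=0}^{8} k_p_x * q * v^(k+1) = 0.175586
APV(future benefits) = 248584 * 0.175586 = 43647.8672
Life annuity-due factor ä_{x:9} = sum_{k=0}^{8} k_p_x * v^k = 7.02344
APV(future premiums) = 3223 * 7.02344 = 22636.5456
V = 43647.8672 - 22636.5456
= 21011.3217


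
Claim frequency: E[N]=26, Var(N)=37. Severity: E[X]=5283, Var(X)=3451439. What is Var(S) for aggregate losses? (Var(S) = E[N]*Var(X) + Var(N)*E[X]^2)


Var(S) = E[N]*Var(X) + Var(N)*E[X]^2
= 26*3451439 + 37*5283^2
= 89737414 + 1032673293
= 1.1224e+09


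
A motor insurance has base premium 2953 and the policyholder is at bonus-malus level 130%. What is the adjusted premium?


adjusted = base * BM_level / 100
= 2953 * 130 / 100
= 2953 * 1.3
= 3838.9


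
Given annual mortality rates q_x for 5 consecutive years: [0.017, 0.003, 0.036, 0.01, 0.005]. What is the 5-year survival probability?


p_k = 1 - q_k for each year
Survival = product of (1 - q_k)
= 0.983 * 0.997 * 0.964 * 0.99 * 0.995
= 0.9306


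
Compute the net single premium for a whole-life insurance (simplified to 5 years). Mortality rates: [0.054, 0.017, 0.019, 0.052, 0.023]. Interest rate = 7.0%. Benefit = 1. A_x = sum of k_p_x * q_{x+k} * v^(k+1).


v = 0.934579
Year 0: k_p_x=1.0, q=0.054, term=0.050467
Year 1: k_p_x=0.946, q=0.017, term=0.014047
Year 2: k_p_x=0.929918, q=0.019, term=0.014423
Year 3: k_p_x=0.91225, q=0.052, term=0.036189
Year 4: k_p_x=0.864813, q=0.023, term=0.014182
A_x = 0.1293


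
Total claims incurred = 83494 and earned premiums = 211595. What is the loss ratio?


Loss ratio = claims / premiums
= 83494 / 211595
= 0.3946


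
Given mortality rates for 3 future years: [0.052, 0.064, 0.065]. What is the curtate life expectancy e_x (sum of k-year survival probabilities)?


e_x = sum_{k=1}^{n} k_p_x
k_p_x values:
  1_p_x = 0.948
  2_p_x = 0.887328
  3_p_x = 0.829652
e_x = 2.665


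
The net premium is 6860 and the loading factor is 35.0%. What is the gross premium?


Gross = net * (1 + loading)
= 6860 * (1 + 0.35)
= 6860 * 1.35
= 9261.0


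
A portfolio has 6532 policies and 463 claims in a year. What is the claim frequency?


frequency = claims / policies
= 463 / 6532
= 0.0709


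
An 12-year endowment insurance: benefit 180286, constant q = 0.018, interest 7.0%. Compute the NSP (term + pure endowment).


Term component = 23709.757
Pure endowment = 12_p_x * v^12 * benefit = 0.804151 * 0.444012 * 180286 = 64371.6327
NSP = 88081.3896


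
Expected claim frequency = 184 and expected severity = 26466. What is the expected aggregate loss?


E[S] = E[N] * E[X]
= 184 * 26466
= 4.8697e+06


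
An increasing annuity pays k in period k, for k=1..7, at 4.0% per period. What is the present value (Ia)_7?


(Ia)_n = sum_{k=1}^{n} k * v^k, v = 1/(1+i)
v = 0.961538
Sum computed term by term:
(Ia)_7 = 23.0678


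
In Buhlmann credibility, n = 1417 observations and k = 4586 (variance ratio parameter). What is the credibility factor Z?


Z = n / (n + k)
= 1417 / (1417 + 4586)
= 1417 / 6003
= 0.236


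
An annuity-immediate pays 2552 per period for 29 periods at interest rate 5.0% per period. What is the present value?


PV = PMT * (1 - (1+i)^(-n)) / i
= 2552 * (1 - (1+0.05)^(-29)) / 0.05
= 2552 * (1 - 0.242946) / 0.05
= 2552 * 15.141074
= 38640.0198


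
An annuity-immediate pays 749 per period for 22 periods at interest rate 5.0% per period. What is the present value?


PV = PMT * (1 - (1+i)^(-n)) / i
= 749 * (1 - (1+0.05)^(-22)) / 0.05
= 749 * (1 - 0.34185) / 0.05
= 749 * 13.163003
= 9859.0889


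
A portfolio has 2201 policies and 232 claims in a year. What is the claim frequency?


frequency = claims / policies
= 232 / 2201
= 0.1054


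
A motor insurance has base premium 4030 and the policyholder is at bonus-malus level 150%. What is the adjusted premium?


adjusted = base * BM_level / 100
= 4030 * 150 / 100
= 4030 * 1.5
= 6045.0


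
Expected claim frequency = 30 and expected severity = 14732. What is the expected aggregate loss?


E[S] = E[N] * E[X]
= 30 * 14732
= 441960


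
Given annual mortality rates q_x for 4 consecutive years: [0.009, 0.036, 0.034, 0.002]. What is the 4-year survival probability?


p_k = 1 - q_k for each year
Survival = product of (1 - q_k)
= 0.991 * 0.964 * 0.966 * 0.998
= 0.921


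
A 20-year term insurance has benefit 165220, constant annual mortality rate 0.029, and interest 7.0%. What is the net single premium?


NSP = benefit * sum_{k=0}^{n-1} k_p_x * q * v^(k+1)
With constant q=0.029, v=0.934579
Sum = 0.250908
NSP = 165220 * 0.250908
= 41454.9808


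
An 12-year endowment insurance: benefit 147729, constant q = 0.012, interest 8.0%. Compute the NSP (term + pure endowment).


Term component = 12649.0083
Pure endowment = 12_p_x * v^12 * benefit = 0.865134 * 0.397114 * 147729 = 50753.2698
NSP = 63402.2781


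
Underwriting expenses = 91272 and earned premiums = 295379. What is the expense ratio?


Expense ratio = expenses / premiums
= 91272 / 295379
= 0.309


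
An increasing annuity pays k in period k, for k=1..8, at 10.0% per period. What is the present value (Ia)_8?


(Ia)_n = sum_{k=1}^{n} k * v^k, v = 1/(1+i)
v = 0.909091
Sum computed term by term:
(Ia)_8 = 21.3636


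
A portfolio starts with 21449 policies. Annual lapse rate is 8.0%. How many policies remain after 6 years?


remaining = initial * (1 - lapse)^years
= 21449 * (1 - 0.08)^6
= 21449 * 0.606355
= 13005.7084


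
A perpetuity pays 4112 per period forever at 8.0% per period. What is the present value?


PV = PMT / i
= 4112 / 0.08
= 51400.0


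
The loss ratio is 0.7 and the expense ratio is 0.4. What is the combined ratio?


Combined ratio = loss ratio + expense ratio
= 0.7 + 0.4
= 1.1


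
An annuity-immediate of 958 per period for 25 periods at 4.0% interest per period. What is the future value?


FV = PMT * ((1+i)^n - 1) / i
= 958 * ((1.04)^25 - 1) / 0.04
= 958 * (2.665836 - 1) / 0.04
= 39896.7801


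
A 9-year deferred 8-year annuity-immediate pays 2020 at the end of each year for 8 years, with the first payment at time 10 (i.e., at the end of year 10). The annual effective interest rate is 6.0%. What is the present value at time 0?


PV at time 9 of the 8-year annuity-immediate:
a_n = 2020 * (1-(1+0.06)^(-8))/0.06 = 12543.7835
Discount back 9 years to time 0:
PV = 12543.7835 * (1+0.06)^(-9)
= 12543.7835 * 0.591898
= 7424.6462


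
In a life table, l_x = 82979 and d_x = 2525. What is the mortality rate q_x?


q_x = d_x / l_x
= 2525 / 82979
= 0.0304


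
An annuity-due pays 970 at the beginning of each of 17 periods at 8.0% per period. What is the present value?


PV_due = PMT * (1-(1+i)^(-n))/i * (1+i)
PV_immediate = 8847.989
PV_due = 8847.989 * 1.08
= 9555.8281


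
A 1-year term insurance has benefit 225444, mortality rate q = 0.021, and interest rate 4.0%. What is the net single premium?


NSP = benefit * q * v
v = 1/(1+i) = 0.961538
NSP = 225444 * 0.021 * 0.961538
= 4552.2346


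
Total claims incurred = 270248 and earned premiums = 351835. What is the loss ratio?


Loss ratio = claims / premiums
= 270248 / 351835
= 0.7681


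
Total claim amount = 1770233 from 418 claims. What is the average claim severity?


severity = total / number
= 1770233 / 418
= 4235.0072


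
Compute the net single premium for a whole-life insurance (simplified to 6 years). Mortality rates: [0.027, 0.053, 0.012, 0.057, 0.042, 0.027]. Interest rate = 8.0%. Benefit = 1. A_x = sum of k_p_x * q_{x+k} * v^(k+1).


v = 0.925926
Year 0: k_p_x=1.0, q=0.027, term=0.025
Year 1: k_p_x=0.973, q=0.053, term=0.044212
Year 2: k_p_x=0.921431, q=0.012, term=0.008778
Year 3: k_p_x=0.910374, q=0.057, term=0.038142
Year 4: k_p_x=0.858483, q=0.042, term=0.024539
Year 5: k_p_x=0.822426, q=0.027, term=0.013993
A_x = 0.1547


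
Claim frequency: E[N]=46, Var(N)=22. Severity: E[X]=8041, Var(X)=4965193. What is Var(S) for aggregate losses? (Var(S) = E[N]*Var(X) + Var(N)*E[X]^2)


Var(S) = E[N]*Var(X) + Var(N)*E[X]^2
= 46*4965193 + 22*8041^2
= 228398878 + 1422468982
= 1.6509e+09


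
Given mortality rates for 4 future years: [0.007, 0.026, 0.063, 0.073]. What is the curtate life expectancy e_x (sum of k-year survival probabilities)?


e_x = sum_{k=1}^{n} k_p_x
k_p_x values:
  1_p_x = 0.993
  2_p_x = 0.967182
  3_p_x = 0.90625
  4_p_x = 0.840093
e_x = 3.7065


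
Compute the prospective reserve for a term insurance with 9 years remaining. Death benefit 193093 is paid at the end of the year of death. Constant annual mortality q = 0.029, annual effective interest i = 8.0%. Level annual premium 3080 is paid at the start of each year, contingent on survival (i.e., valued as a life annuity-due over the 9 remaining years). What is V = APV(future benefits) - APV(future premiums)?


v = 1/(1+i) = 0.925926
APV(future benefits) per unit = sum_{k=0}^{8} k_p_x * q * v^(k+1) = 0.16393
APV(future benefits) = 193093 * 0.16393 = 31653.8034
Life annuity-due factor ä_{x:9} = sum_{k=0}^{8} k_p_x * v^k = 6.104992
APV(future premiums) = 3080 * 6.104992 = 18803.3766
V = 31653.8034 - 18803.3766
= 12850.4268


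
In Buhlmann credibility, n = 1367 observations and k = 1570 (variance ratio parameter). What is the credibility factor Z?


Z = n / (n + k)
= 1367 / (1367 + 1570)
= 1367 / 2937
= 0.4654


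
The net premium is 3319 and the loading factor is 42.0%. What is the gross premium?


Gross = net * (1 + loading)
= 3319 * (1 + 0.42)
= 3319 * 1.42
= 4712.98


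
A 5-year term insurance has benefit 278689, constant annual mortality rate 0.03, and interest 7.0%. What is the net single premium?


NSP = benefit * sum_{k=0}^{n-1} k_p_x * q * v^(k+1)
With constant q=0.03, v=0.934579
Sum = 0.11632
NSP = 278689 * 0.11632
= 32417.2027


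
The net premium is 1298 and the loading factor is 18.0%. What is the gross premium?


Gross = net * (1 + loading)
= 1298 * (1 + 0.18)
= 1298 * 1.18
= 1531.64


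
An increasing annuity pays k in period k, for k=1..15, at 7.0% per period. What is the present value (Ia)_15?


(Ia)_n = sum_{k=1}^{n} k * v^k, v = 1/(1+i)
v = 0.934579
Sum computed term by term:
(Ia)_15 = 61.554


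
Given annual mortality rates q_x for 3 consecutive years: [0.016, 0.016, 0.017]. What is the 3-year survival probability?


p_k = 1 - q_k for each year
Survival = product of (1 - q_k)
= 0.984 * 0.984 * 0.983
= 0.9518


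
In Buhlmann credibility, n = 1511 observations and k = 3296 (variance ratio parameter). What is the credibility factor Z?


Z = n / (n + k)
= 1511 / (1511 + 3296)
= 1511 / 4807
= 0.3143


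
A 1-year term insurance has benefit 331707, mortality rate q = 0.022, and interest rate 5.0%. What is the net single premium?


NSP = benefit * q * v
v = 1/(1+i) = 0.952381
NSP = 331707 * 0.022 * 0.952381
= 6950.0514


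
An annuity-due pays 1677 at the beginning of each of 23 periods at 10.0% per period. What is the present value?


PV_due = PMT * (1-(1+i)^(-n))/i * (1+i)
PV_immediate = 14897.1573
PV_due = 14897.1573 * 1.1
= 16386.873


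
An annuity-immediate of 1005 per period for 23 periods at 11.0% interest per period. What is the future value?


FV = PMT * ((1+i)^n - 1) / i
= 1005 * ((1.11)^23 - 1) / 0.11
= 1005 * (11.026267 - 1) / 0.11
= 91603.6229


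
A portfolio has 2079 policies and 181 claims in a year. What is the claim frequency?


frequency = claims / policies
= 181 / 2079
= 0.0871


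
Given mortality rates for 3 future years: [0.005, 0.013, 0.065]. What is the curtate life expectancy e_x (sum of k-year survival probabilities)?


e_x = sum_{k=1}^{n} k_p_x
k_p_x values:
  1_p_x = 0.995
  2_p_x = 0.982065
  3_p_x = 0.918231
e_x = 2.8953


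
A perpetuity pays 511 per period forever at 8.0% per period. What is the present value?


PV = PMT / i
= 511 / 0.08
= 6387.5


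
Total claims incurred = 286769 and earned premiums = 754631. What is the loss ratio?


Loss ratio = claims / premiums
= 286769 / 754631
= 0.38


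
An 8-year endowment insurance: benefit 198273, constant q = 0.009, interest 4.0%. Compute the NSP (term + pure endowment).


Term component = 11664.2227
Pure endowment = 8_p_x * v^8 * benefit = 0.930228 * 0.73069 * 198273 = 134767.7877
NSP = 146432.0104


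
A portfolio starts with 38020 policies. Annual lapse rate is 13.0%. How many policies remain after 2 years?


remaining = initial * (1 - lapse)^years
= 38020 * (1 - 0.13)^2
= 38020 * 0.7569
= 28777.338


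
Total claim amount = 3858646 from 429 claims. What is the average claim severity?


severity = total / number
= 3858646 / 429
= 8994.5128


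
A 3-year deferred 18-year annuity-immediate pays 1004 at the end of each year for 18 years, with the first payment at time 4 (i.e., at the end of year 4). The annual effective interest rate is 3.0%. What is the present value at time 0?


PV at time 3 of the 18-year annuity-immediate:
a_n = 1004 * (1-(1+0.03)^(-18))/0.03 = 13808.5271
Discount back 3 years to time 0:
PV = 13808.5271 * (1+0.03)^(-3)
= 13808.5271 * 0.915142
= 12636.7584


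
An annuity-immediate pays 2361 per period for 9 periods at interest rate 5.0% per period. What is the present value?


PV = PMT * (1 - (1+i)^(-n)) / i
= 2361 * (1 - (1+0.05)^(-9)) / 0.05
= 2361 * (1 - 0.644609) / 0.05
= 2361 * 7.107822
= 16781.567


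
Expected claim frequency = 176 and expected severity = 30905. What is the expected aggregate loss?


E[S] = E[N] * E[X]
= 176 * 30905
= 5.4393e+06


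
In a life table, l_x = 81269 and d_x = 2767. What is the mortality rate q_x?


q_x = d_x / l_x
= 2767 / 81269
= 0.034


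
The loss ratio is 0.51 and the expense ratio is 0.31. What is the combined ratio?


Combined ratio = loss ratio + expense ratio
= 0.51 + 0.31
= 0.82


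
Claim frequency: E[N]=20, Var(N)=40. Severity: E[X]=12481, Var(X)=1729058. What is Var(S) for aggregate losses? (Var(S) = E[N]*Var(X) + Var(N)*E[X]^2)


Var(S) = E[N]*Var(X) + Var(N)*E[X]^2
= 20*1729058 + 40*12481^2
= 34581160 + 6231014440
= 6.2656e+09


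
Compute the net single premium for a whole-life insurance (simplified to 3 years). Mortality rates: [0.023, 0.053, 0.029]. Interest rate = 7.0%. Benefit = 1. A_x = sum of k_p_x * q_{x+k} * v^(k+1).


v = 0.934579
Year 0: k_p_x=1.0, q=0.023, term=0.021495
Year 1: k_p_x=0.977, q=0.053, term=0.045228
Year 2: k_p_x=0.925219, q=0.029, term=0.021902
A_x = 0.0886


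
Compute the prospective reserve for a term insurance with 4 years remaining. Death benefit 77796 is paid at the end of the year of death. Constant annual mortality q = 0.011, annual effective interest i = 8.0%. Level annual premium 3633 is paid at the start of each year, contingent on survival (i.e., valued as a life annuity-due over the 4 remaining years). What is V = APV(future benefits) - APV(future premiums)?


v = 1/(1+i) = 0.925926
APV(future benefits) per unit = sum_{k=0}^{3} k_p_x * q * v^(k+1) = 0.035875
APV(future benefits) = 77796 * 0.035875 = 2790.9093
Life annuity-due factor ä_{x:4} = sum_{k=0}^{3} k_p_x * v^k = 3.522245
APV(future premiums) = 3633 * 3.522245 = 12796.3151
V = 2790.9093 - 12796.3151
= -10005.4058


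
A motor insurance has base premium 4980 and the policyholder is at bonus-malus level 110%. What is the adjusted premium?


adjusted = base * BM_level / 100
= 4980 * 110 / 100
= 4980 * 1.1
= 5478.0


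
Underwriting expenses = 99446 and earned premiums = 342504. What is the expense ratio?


Expense ratio = expenses / premiums
= 99446 / 342504
= 0.2903


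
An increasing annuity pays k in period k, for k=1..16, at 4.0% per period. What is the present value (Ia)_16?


(Ia)_n = sum_{k=1}^{n} k * v^k, v = 1/(1+i)
v = 0.961538
Sum computed term by term:
(Ia)_16 = 89.3964


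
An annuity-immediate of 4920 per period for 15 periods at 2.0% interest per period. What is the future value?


FV = PMT * ((1+i)^n - 1) / i
= 4920 * ((1.02)^15 - 1) / 0.02
= 4920 * (1.345868 - 1) / 0.02
= 85083.6112


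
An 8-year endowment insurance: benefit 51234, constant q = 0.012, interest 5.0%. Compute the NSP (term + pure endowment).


Term component = 3822.447
Pure endowment = 8_p_x * v^8 * benefit = 0.907937 * 0.676839 * 51234 = 31484.6905
NSP = 35307.1375


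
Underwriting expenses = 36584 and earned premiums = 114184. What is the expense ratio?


Expense ratio = expenses / premiums
= 36584 / 114184
= 0.3204


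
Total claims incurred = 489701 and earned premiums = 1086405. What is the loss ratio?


Loss ratio = claims / premiums
= 489701 / 1086405
= 0.4508


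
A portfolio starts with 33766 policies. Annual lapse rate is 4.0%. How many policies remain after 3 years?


remaining = initial * (1 - lapse)^years
= 33766 * (1 - 0.04)^3
= 33766 * 0.884736
= 29873.9958


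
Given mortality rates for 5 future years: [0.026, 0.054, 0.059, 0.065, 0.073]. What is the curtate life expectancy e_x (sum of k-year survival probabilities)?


e_x = sum_{k=1}^{n} k_p_x
k_p_x values:
  1_p_x = 0.974
  2_p_x = 0.921404
  3_p_x = 0.867041
  4_p_x = 0.810683
  5_p_x = 0.751504
e_x = 4.3246


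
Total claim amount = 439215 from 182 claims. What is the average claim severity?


severity = total / number
= 439215 / 182
= 2413.2692


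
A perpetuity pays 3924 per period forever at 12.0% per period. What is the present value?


PV = PMT / i
= 3924 / 0.12
= 32700.0


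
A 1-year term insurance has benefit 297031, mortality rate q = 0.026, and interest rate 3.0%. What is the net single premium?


NSP = benefit * q * v
v = 1/(1+i) = 0.970874
NSP = 297031 * 0.026 * 0.970874
= 7497.8699


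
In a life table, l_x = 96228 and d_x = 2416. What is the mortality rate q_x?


q_x = d_x / l_x
= 2416 / 96228
= 0.0251


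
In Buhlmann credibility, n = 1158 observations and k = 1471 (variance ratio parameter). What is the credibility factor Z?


Z = n / (n + k)
= 1158 / (1158 + 1471)
= 1158 / 2629
= 0.4405


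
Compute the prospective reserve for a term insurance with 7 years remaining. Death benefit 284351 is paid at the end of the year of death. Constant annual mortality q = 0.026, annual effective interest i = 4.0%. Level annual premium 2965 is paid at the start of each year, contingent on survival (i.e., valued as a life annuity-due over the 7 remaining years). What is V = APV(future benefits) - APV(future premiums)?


v = 1/(1+i) = 0.961538
APV(future benefits) per unit = sum_{k=0}^{6} k_p_x * q * v^(k+1) = 0.144991
APV(future benefits) = 284351 * 0.144991 = 41228.4326
Life annuity-due factor ä_{x:7} = sum_{k=0}^{6} k_p_x * v^k = 5.799654
APV(future premiums) = 2965 * 5.799654 = 17195.9729
V = 41228.4326 - 17195.9729
= 24032.4596


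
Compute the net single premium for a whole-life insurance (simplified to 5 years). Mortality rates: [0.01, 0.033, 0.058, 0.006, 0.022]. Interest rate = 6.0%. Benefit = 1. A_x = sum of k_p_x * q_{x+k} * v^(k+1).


v = 0.943396
Year 0: k_p_x=1.0, q=0.01, term=0.009434
Year 1: k_p_x=0.99, q=0.033, term=0.029076
Year 2: k_p_x=0.95733, q=0.058, term=0.04662
Year 3: k_p_x=0.901805, q=0.006, term=0.004286
Year 4: k_p_x=0.896394, q=0.022, term=0.014736
A_x = 0.1042


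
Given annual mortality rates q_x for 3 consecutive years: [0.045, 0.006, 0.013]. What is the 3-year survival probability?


p_k = 1 - q_k for each year
Survival = product of (1 - q_k)
= 0.955 * 0.994 * 0.987
= 0.9369


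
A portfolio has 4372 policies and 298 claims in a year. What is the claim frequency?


frequency = claims / policies
= 298 / 4372
= 0.0682


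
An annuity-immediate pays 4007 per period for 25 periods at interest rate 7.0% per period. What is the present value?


PV = PMT * (1 - (1+i)^(-n)) / i
= 4007 * (1 - (1+0.07)^(-25)) / 0.07
= 4007 * (1 - 0.184249) / 0.07
= 4007 * 11.653583
= 46695.9078


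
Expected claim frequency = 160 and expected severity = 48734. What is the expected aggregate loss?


E[S] = E[N] * E[X]
= 160 * 48734
= 7.7974e+06


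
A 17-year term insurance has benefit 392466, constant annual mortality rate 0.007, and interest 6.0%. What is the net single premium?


NSP = benefit * sum_{k=0}^{n-1} k_p_x * q * v^(k+1)
With constant q=0.007, v=0.943396
Sum = 0.070046
NSP = 392466 * 0.070046
= 27490.5677


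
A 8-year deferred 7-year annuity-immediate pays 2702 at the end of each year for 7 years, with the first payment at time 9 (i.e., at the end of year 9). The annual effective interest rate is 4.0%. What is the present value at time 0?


PV at time 8 of the 7-year annuity-immediate:
a_n = 2702 * (1-(1+0.04)^(-7))/0.04 = 16217.5517
Discount back 8 years to time 0:
PV = 16217.5517 * (1+0.04)^(-8)
= 16217.5517 * 0.73069
= 11850.0062


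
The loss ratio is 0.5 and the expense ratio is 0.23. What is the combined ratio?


Combined ratio = loss ratio + expense ratio
= 0.5 + 0.23
= 0.73


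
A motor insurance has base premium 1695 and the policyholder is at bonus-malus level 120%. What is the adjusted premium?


adjusted = base * BM_level / 100
= 1695 * 120 / 100
= 1695 * 1.2
= 2034.0


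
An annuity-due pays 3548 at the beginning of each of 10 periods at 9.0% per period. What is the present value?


PV_due = PMT * (1-(1+i)^(-n))/i * (1+i)
PV_immediate = 22769.8495
PV_due = 22769.8495 * 1.09
= 24819.136


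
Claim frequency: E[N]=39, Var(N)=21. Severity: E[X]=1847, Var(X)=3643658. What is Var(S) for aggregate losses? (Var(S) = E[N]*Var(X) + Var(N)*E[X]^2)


Var(S) = E[N]*Var(X) + Var(N)*E[X]^2
= 39*3643658 + 21*1847^2
= 142102662 + 71639589
= 2.1374e+08


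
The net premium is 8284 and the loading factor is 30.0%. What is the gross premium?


Gross = net * (1 + loading)
= 8284 * (1 + 0.3)
= 8284 * 1.3
= 10769.2


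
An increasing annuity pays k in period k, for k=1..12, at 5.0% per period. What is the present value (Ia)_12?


(Ia)_n = sum_{k=1}^{n} k * v^k, v = 1/(1+i)
v = 0.952381
Sum computed term by term:
(Ia)_12 = 52.4873


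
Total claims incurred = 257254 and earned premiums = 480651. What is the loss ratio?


Loss ratio = claims / premiums
= 257254 / 480651
= 0.5352


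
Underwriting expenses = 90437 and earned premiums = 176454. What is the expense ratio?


Expense ratio = expenses / premiums
= 90437 / 176454
= 0.5125


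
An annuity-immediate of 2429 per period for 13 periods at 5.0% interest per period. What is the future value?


FV = PMT * ((1+i)^n - 1) / i
= 2429 * ((1.05)^13 - 1) / 0.05
= 2429 * (1.885649 - 1) / 0.05
= 43024.8353


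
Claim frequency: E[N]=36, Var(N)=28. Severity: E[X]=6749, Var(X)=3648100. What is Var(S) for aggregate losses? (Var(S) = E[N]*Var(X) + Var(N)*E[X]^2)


Var(S) = E[N]*Var(X) + Var(N)*E[X]^2
= 36*3648100 + 28*6749^2
= 131331600 + 1275372028
= 1.4067e+09


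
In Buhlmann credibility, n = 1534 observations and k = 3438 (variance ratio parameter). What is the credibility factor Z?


Z = n / (n + k)
= 1534 / (1534 + 3438)
= 1534 / 4972
= 0.3085


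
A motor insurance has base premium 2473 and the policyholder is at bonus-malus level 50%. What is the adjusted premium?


adjusted = base * BM_level / 100
= 2473 * 50 / 100
= 2473 * 0.5
= 1236.5


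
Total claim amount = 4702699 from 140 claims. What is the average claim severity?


severity = total / number
= 4702699 / 140
= 33590.7071


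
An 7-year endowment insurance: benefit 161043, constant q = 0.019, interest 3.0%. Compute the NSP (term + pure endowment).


Term component = 18051.4929
Pure endowment = 7_p_x * v^7 * benefit = 0.874345 * 0.813092 * 161043 = 114489.15
NSP = 132540.6428


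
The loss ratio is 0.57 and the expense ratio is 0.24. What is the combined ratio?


Combined ratio = loss ratio + expense ratio
= 0.57 + 0.24
= 0.81


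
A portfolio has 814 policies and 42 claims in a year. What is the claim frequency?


frequency = claims / policies
= 42 / 814
= 0.0516


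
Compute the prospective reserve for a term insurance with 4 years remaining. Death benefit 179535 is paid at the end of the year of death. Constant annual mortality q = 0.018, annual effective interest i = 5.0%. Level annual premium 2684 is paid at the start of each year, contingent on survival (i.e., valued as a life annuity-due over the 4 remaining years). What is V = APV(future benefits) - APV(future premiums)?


v = 1/(1+i) = 0.952381
APV(future benefits) per unit = sum_{k=0}^{3} k_p_x * q * v^(k+1) = 0.062193
APV(future benefits) = 179535 * 0.062193 = 11165.846
Life annuity-due factor ä_{x:4} = sum_{k=0}^{3} k_p_x * v^k = 3.627933
APV(future premiums) = 2684 * 3.627933 = 9737.3732
V = 11165.846 - 9737.3732
= 1428.4729


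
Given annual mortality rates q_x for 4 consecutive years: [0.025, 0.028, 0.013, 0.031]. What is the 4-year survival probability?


p_k = 1 - q_k for each year
Survival = product of (1 - q_k)
= 0.975 * 0.972 * 0.987 * 0.969
= 0.9064


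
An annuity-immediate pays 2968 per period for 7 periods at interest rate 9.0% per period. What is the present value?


PV = PMT * (1 - (1+i)^(-n)) / i
= 2968 * (1 - (1+0.09)^(-7)) / 0.09
= 2968 * (1 - 0.547034) / 0.09
= 2968 * 5.032953
= 14937.804


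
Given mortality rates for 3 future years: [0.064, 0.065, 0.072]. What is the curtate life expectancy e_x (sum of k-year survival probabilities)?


e_x = sum_{k=1}^{n} k_p_x
k_p_x values:
  1_p_x = 0.936
  2_p_x = 0.87516
  3_p_x = 0.812148
e_x = 2.6233


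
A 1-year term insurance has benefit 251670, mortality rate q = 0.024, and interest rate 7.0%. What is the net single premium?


NSP = benefit * q * v
v = 1/(1+i) = 0.934579
NSP = 251670 * 0.024 * 0.934579
= 5644.9346


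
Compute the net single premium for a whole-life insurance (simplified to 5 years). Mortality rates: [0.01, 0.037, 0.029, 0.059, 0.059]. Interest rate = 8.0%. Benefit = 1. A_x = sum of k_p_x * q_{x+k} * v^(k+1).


v = 0.925926
Year 0: k_p_x=1.0, q=0.01, term=0.009259
Year 1: k_p_x=0.99, q=0.037, term=0.031404
Year 2: k_p_x=0.95337, q=0.029, term=0.021948
Year 3: k_p_x=0.925722, q=0.059, term=0.040146
Year 4: k_p_x=0.871105, q=0.059, term=0.034979
A_x = 0.1377


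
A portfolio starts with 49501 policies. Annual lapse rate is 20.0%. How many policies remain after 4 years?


remaining = initial * (1 - lapse)^years
= 49501 * (1 - 0.2)^4
= 49501 * 0.4096
= 20275.6096


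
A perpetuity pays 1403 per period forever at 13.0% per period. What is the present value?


PV = PMT / i
= 1403 / 0.13
= 10792.3077


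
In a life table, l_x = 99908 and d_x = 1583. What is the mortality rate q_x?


q_x = d_x / l_x
= 1583 / 99908
= 0.0158


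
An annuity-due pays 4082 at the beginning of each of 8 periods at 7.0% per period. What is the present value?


PV_due = PMT * (1-(1+i)^(-n))/i * (1+i)
PV_immediate = 24374.8405
PV_due = 24374.8405 * 1.07
= 26081.0793


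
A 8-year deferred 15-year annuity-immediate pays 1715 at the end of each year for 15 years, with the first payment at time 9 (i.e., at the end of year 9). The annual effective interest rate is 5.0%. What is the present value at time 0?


PV at time 8 of the 15-year annuity-immediate:
a_n = 1715 * (1-(1+0.05)^(-15))/0.05 = 17801.1135
Discount back 8 years to time 0:
PV = 17801.1135 * (1+0.05)^(-8)
= 17801.1135 * 0.676839
= 12048.4943


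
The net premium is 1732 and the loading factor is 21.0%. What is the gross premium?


Gross = net * (1 + loading)
= 1732 * (1 + 0.21)
= 1732 * 1.21
= 2095.72


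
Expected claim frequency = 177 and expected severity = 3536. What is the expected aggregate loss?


E[S] = E[N] * E[X]
= 177 * 3536
= 625872


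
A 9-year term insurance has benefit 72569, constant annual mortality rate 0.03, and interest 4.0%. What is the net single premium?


NSP = benefit * sum_{k=0}^{n-1} k_p_x * q * v^(k+1)
With constant q=0.03, v=0.961538
Sum = 0.199659
NSP = 72569 * 0.199659
= 14489.0771


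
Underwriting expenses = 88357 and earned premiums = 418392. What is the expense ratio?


Expense ratio = expenses / premiums
= 88357 / 418392
= 0.2112


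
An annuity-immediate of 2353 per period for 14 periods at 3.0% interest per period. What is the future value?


FV = PMT * ((1+i)^n - 1) / i
= 2353 * ((1.03)^14 - 1) / 0.03
= 2353 * (1.51259 - 1) / 0.03
= 40204.1208


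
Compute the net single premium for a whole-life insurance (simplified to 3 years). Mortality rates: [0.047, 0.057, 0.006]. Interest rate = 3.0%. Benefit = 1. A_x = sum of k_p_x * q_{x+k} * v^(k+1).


v = 0.970874
Year 0: k_p_x=1.0, q=0.047, term=0.045631
Year 1: k_p_x=0.953, q=0.057, term=0.051203
Year 2: k_p_x=0.898679, q=0.006, term=0.004935
A_x = 0.1018


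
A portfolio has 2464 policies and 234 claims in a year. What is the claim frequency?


frequency = claims / policies
= 234 / 2464
= 0.095


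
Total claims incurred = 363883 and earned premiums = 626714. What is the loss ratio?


Loss ratio = claims / premiums
= 363883 / 626714
= 0.5806


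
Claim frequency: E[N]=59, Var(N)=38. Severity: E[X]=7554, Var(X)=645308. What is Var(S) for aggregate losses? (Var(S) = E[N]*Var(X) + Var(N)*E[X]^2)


Var(S) = E[N]*Var(X) + Var(N)*E[X]^2
= 59*645308 + 38*7554^2
= 38073172 + 2168390808
= 2.2065e+09


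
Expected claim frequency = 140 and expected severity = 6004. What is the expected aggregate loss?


E[S] = E[N] * E[X]
= 140 * 6004
= 840560


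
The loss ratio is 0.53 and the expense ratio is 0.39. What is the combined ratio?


Combined ratio = loss ratio + expense ratio
= 0.53 + 0.39
= 0.92


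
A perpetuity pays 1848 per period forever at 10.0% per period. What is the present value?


PV = PMT / i
= 1848 / 0.1
= 18480.0


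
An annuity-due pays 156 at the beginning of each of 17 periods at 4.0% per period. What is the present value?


PV_due = PMT * (1-(1+i)^(-n))/i * (1+i)
PV_immediate = 1897.8443
PV_due = 1897.8443 * 1.04
= 1973.7581


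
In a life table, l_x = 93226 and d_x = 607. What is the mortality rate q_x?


q_x = d_x / l_x
= 607 / 93226
= 0.0065


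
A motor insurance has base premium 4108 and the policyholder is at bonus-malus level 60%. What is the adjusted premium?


adjusted = base * BM_level / 100
= 4108 * 60 / 100
= 4108 * 0.6
= 2464.8


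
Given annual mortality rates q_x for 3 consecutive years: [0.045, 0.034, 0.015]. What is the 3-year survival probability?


p_k = 1 - q_k for each year
Survival = product of (1 - q_k)
= 0.955 * 0.966 * 0.985
= 0.9087


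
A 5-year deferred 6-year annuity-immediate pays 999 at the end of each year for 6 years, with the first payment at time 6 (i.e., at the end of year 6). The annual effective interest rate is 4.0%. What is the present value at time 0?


PV at time 5 of the 6-year annuity-immediate:
a_n = 999 * (1-(1+0.04)^(-6))/0.04 = 5236.8947
Discount back 5 years to time 0:
PV = 5236.8947 * (1+0.04)^(-5)
= 5236.8947 * 0.821927
= 4304.3457
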